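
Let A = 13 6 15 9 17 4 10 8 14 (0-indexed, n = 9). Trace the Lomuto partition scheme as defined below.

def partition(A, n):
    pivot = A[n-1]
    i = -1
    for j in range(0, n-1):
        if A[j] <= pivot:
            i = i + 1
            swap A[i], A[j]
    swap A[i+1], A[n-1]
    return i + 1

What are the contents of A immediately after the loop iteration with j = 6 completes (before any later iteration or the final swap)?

pivot=14, i=-1
j=0: 13≤14, i=0, swap(0,0) ⇒ 13 6 15 9 17 4 10 8 14
j=1: 6≤14, i=1, swap(1,1) ⇒ 13 6 15 9 17 4 10 8 14
j=2: 15>14, skip
j=3: 9≤14, i=2, swap(2,3) ⇒ 13 6 9 15 17 4 10 8 14
j=4: 17>14, skip
j=5: 4≤14, i=3, swap(3,5) ⇒ 13 6 9 4 17 15 10 8 14
j=6: 10≤14, i=4, swap(4,6) ⇒ 13 6 9 4 10 15 17 8 14
(after j=6) A = 13 6 9 4 10 15 17 8 14

13 6 9 4 10 15 17 8 14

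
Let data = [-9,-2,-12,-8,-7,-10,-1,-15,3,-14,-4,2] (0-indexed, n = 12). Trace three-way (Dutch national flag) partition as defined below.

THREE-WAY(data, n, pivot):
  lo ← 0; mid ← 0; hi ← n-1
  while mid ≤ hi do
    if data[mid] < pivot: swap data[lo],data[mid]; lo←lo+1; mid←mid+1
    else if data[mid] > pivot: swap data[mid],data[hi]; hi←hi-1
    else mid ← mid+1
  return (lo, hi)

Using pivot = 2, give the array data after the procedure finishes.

[-9,-2,-12,-8,-7,-10,-1,-15,-14,-4,2,3]

lo=0 mid=0 hi=11
-9<2: swap(0,0), lo=1 mid=1 ⇒ [-9,-2,-12,-8,-7,-10,-1,-15,3,-14,-4,2]
-2<2: swap(1,1), lo=2 mid=2 ⇒ [-9,-2,-12,-8,-7,-10,-1,-15,3,-14,-4,2]
-12<2: swap(2,2), lo=3 mid=3 ⇒ [-9,-2,-12,-8,-7,-10,-1,-15,3,-14,-4,2]
-8<2: swap(3,3), lo=4 mid=4 ⇒ [-9,-2,-12,-8,-7,-10,-1,-15,3,-14,-4,2]
-7<2: swap(4,4), lo=5 mid=5 ⇒ [-9,-2,-12,-8,-7,-10,-1,-15,3,-14,-4,2]
-10<2: swap(5,5), lo=6 mid=6 ⇒ [-9,-2,-12,-8,-7,-10,-1,-15,3,-14,-4,2]
-1<2: swap(6,6), lo=7 mid=7 ⇒ [-9,-2,-12,-8,-7,-10,-1,-15,3,-14,-4,2]
-15<2: swap(7,7), lo=8 mid=8 ⇒ [-9,-2,-12,-8,-7,-10,-1,-15,3,-14,-4,2]
3>2: swap(8,11), hi=10 ⇒ [-9,-2,-12,-8,-7,-10,-1,-15,2,-14,-4,3]
2=2: mid=9
-14<2: swap(8,9), lo=9 mid=10 ⇒ [-9,-2,-12,-8,-7,-10,-1,-15,-14,2,-4,3]
-4<2: swap(9,10), lo=10 mid=11 ⇒ [-9,-2,-12,-8,-7,-10,-1,-15,-14,-4,2,3]
done. lo=10 hi=10; data=[-9,-2,-12,-8,-7,-10,-1,-15,-14,-4,2,3]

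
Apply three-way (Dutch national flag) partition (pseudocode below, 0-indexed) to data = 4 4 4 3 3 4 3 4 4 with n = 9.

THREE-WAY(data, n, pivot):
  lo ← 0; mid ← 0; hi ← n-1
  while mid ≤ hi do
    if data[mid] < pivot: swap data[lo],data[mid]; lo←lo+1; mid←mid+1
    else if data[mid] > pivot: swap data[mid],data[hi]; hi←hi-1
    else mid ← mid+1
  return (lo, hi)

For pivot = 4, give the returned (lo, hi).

(3, 8)

lo=0 mid=0 hi=8
4=4: mid=1
4=4: mid=2
4=4: mid=3
3<4: swap(0,3), lo=1 mid=4 ⇒ 3 4 4 4 3 4 3 4 4
3<4: swap(1,4), lo=2 mid=5 ⇒ 3 3 4 4 4 4 3 4 4
4=4: mid=6
3<4: swap(2,6), lo=3 mid=7 ⇒ 3 3 3 4 4 4 4 4 4
4=4: mid=8
4=4: mid=9
done. lo=3 hi=8; data=3 3 3 4 4 4 4 4 4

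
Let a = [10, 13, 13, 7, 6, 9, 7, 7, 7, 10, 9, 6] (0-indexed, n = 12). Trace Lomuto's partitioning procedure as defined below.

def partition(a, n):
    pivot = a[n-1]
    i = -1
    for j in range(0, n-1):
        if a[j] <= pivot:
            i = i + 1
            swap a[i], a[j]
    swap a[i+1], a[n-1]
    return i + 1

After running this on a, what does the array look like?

pivot=6, i=-1
j=0: 10>6, skip
j=1: 13>6, skip
j=2: 13>6, skip
j=3: 7>6, skip
j=4: 6≤6, i=0, swap(0,4) ⇒ [6, 13, 13, 7, 10, 9, 7, 7, 7, 10, 9, 6]
j=5: 9>6, skip
j=6: 7>6, skip
j=7: 7>6, skip
j=8: 7>6, skip
j=9: 10>6, skip
j=10: 9>6, skip
swap(1,11) ⇒ [6, 6, 13, 7, 10, 9, 7, 7, 7, 10, 9, 13]; return 1

[6, 6, 13, 7, 10, 9, 7, 7, 7, 10, 9, 13]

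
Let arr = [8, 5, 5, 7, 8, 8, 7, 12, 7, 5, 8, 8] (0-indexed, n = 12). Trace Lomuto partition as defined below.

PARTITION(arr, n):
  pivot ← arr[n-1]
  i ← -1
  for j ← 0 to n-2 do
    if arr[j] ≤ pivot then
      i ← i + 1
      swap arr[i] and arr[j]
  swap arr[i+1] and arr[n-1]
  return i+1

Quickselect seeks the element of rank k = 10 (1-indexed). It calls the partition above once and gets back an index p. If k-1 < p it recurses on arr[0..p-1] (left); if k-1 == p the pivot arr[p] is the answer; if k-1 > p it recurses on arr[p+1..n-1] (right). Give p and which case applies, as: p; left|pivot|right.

10; left

pivot = arr[11] = 8; i = -1
j=0: arr[0]=8 ≤ 8 → i=0, swap arr[0],arr[0] (no change) → [8, 5, 5, 7, 8, 8, 7, 12, 7, 5, 8, 8]
j=1: arr[1]=5 ≤ 8 → i=1, swap arr[1],arr[1] (no change) → [8, 5, 5, 7, 8, 8, 7, 12, 7, 5, 8, 8]
j=2: arr[2]=5 ≤ 8 → i=2, swap arr[2],arr[2] (no change) → [8, 5, 5, 7, 8, 8, 7, 12, 7, 5, 8, 8]
j=3: arr[3]=7 ≤ 8 → i=3, swap arr[3],arr[3] (no change) → [8, 5, 5, 7, 8, 8, 7, 12, 7, 5, 8, 8]
j=4: arr[4]=8 ≤ 8 → i=4, swap arr[4],arr[4] (no change) → [8, 5, 5, 7, 8, 8, 7, 12, 7, 5, 8, 8]
j=5: arr[5]=8 ≤ 8 → i=5, swap arr[5],arr[5] (no change) → [8, 5, 5, 7, 8, 8, 7, 12, 7, 5, 8, 8]
j=6: arr[6]=7 ≤ 8 → i=6, swap arr[6],arr[6] (no change) → [8, 5, 5, 7, 8, 8, 7, 12, 7, 5, 8, 8]
j=7: arr[7]=12 > 8 → no swap
j=8: arr[8]=7 ≤ 8 → i=7, swap arr[7],arr[8] → [8, 5, 5, 7, 8, 8, 7, 7, 12, 5, 8, 8]
j=9: arr[9]=5 ≤ 8 → i=8, swap arr[8],arr[9] → [8, 5, 5, 7, 8, 8, 7, 7, 5, 12, 8, 8]
j=10: arr[10]=8 ≤ 8 → i=9, swap arr[9],arr[10] → [8, 5, 5, 7, 8, 8, 7, 7, 5, 8, 12, 8]
final swap arr[10],arr[11] → [8, 5, 5, 7, 8, 8, 7, 7, 5, 8, 8, 12]; return 10
p = 10; k-1 = 9 < 10 ⇒ left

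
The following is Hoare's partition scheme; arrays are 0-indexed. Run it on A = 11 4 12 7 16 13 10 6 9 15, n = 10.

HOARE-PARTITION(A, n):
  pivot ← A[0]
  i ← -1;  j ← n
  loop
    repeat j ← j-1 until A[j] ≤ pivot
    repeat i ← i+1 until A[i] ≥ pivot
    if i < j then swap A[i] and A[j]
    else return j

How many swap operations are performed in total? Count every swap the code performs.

3

pivot=11
j stops at 8 (9), i stops at 0 (11); swap ⇒ 9 4 12 7 16 13 10 6 11 15
j stops at 7 (6), i stops at 2 (12); swap ⇒ 9 4 6 7 16 13 10 12 11 15
j stops at 6 (10), i stops at 4 (16); swap ⇒ 9 4 6 7 10 13 16 12 11 15
j stops at 4, i stops at 5; i≥j ⇒ return 4. A=9 4 6 7 10 13 16 12 11 15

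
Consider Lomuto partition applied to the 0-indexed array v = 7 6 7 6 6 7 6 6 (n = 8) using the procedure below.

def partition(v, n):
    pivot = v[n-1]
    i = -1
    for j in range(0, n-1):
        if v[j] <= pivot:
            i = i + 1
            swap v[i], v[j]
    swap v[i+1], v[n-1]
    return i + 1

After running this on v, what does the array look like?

pivot=6, i=-1
j=0: 7>6, skip
j=1: 6≤6, i=0, swap(0,1) ⇒ 6 7 7 6 6 7 6 6
j=2: 7>6, skip
j=3: 6≤6, i=1, swap(1,3) ⇒ 6 6 7 7 6 7 6 6
j=4: 6≤6, i=2, swap(2,4) ⇒ 6 6 6 7 7 7 6 6
j=5: 7>6, skip
j=6: 6≤6, i=3, swap(3,6) ⇒ 6 6 6 6 7 7 7 6
swap(4,7) ⇒ 6 6 6 6 6 7 7 7; return 4

6 6 6 6 6 7 7 7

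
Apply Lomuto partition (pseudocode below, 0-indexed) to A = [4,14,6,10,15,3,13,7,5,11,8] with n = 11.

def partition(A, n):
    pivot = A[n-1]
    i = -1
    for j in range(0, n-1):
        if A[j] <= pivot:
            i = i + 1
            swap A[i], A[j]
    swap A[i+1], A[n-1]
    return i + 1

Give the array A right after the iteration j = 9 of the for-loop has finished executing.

[4,6,3,7,5,14,13,10,15,11,8]

pivot=8, i=-1
j=0: 4≤8, i=0, swap(0,0) ⇒ [4,14,6,10,15,3,13,7,5,11,8]
j=1: 14>8, skip
j=2: 6≤8, i=1, swap(1,2) ⇒ [4,6,14,10,15,3,13,7,5,11,8]
j=3: 10>8, skip
j=4: 15>8, skip
j=5: 3≤8, i=2, swap(2,5) ⇒ [4,6,3,10,15,14,13,7,5,11,8]
j=6: 13>8, skip
j=7: 7≤8, i=3, swap(3,7) ⇒ [4,6,3,7,15,14,13,10,5,11,8]
j=8: 5≤8, i=4, swap(4,8) ⇒ [4,6,3,7,5,14,13,10,15,11,8]
j=9: 11>8, skip
(after j=9) A = [4,6,3,7,5,14,13,10,15,11,8]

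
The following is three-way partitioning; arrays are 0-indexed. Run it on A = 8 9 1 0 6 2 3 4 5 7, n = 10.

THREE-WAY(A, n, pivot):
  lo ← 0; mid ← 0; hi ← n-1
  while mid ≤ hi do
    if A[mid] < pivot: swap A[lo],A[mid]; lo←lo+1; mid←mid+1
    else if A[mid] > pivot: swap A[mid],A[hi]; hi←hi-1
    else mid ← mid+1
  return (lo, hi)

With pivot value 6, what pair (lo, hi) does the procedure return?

lo=0 mid=0 hi=9
8>6: swap(0,9), hi=8 ⇒ 7 9 1 0 6 2 3 4 5 8
7>6: swap(0,8), hi=7 ⇒ 5 9 1 0 6 2 3 4 7 8
5<6: swap(0,0), lo=1 mid=1 ⇒ 5 9 1 0 6 2 3 4 7 8
9>6: swap(1,7), hi=6 ⇒ 5 4 1 0 6 2 3 9 7 8
4<6: swap(1,1), lo=2 mid=2 ⇒ 5 4 1 0 6 2 3 9 7 8
1<6: swap(2,2), lo=3 mid=3 ⇒ 5 4 1 0 6 2 3 9 7 8
0<6: swap(3,3), lo=4 mid=4 ⇒ 5 4 1 0 6 2 3 9 7 8
6=6: mid=5
2<6: swap(4,5), lo=5 mid=6 ⇒ 5 4 1 0 2 6 3 9 7 8
3<6: swap(5,6), lo=6 mid=7 ⇒ 5 4 1 0 2 3 6 9 7 8
done. lo=6 hi=6; A=5 4 1 0 2 3 6 9 7 8

(6, 6)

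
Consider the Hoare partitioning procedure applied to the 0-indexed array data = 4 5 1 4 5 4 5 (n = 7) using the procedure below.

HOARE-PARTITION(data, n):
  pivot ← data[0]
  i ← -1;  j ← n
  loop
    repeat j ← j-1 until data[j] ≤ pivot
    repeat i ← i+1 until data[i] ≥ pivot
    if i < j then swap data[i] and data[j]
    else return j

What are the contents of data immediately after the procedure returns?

4 4 1 5 5 4 5

pivot = data[0] = 4; i = -1, j = 7
j→5 (data[5]=4≤4), i→0 (data[0]=4≥4); i<j, swap → 4 5 1 4 5 4 5
j→3 (data[3]=4≤4), i→1 (data[1]=5≥4); i<j, swap → 4 4 1 5 5 4 5
j→2, i→3; i≥j, return j=2. data = 4 4 1 5 5 4 5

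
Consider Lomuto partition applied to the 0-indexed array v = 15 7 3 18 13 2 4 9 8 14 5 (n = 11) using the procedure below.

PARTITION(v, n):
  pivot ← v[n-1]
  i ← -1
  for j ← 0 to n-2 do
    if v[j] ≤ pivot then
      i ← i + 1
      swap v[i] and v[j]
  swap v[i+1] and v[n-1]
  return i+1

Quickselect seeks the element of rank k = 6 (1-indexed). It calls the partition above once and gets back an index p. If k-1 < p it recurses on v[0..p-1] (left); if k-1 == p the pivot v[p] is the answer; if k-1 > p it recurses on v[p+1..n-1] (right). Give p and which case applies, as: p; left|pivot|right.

pivot = v[10] = 5; i = -1
j=0: v[0]=15 > 5 → no swap
j=1: v[1]=7 > 5 → no swap
j=2: v[2]=3 ≤ 5 → i=0, swap v[0],v[2] → 3 7 15 18 13 2 4 9 8 14 5
j=3: v[3]=18 > 5 → no swap
j=4: v[4]=13 > 5 → no swap
j=5: v[5]=2 ≤ 5 → i=1, swap v[1],v[5] → 3 2 15 18 13 7 4 9 8 14 5
j=6: v[6]=4 ≤ 5 → i=2, swap v[2],v[6] → 3 2 4 18 13 7 15 9 8 14 5
j=7: v[7]=9 > 5 → no swap
j=8: v[8]=8 > 5 → no swap
j=9: v[9]=14 > 5 → no swap
final swap v[3],v[10] → 3 2 4 5 13 7 15 9 8 14 18; return 3
p = 3; k-1 = 5 > 3 ⇒ right

3; right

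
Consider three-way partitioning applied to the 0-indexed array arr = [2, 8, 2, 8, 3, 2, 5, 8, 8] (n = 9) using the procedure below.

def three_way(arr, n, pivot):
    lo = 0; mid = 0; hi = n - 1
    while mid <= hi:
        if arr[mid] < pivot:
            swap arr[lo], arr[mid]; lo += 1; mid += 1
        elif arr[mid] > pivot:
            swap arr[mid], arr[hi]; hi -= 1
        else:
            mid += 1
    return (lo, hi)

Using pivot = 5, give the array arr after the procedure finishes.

[2, 2, 2, 3, 5, 8, 8, 8, 8]

lo=0 mid=0 hi=8
2<5: swap(0,0), lo=1 mid=1 ⇒ [2, 8, 2, 8, 3, 2, 5, 8, 8]
8>5: swap(1,8), hi=7 ⇒ [2, 8, 2, 8, 3, 2, 5, 8, 8]
8>5: swap(1,7), hi=6 ⇒ [2, 8, 2, 8, 3, 2, 5, 8, 8]
8>5: swap(1,6), hi=5 ⇒ [2, 5, 2, 8, 3, 2, 8, 8, 8]
5=5: mid=2
2<5: swap(1,2), lo=2 mid=3 ⇒ [2, 2, 5, 8, 3, 2, 8, 8, 8]
8>5: swap(3,5), hi=4 ⇒ [2, 2, 5, 2, 3, 8, 8, 8, 8]
2<5: swap(2,3), lo=3 mid=4 ⇒ [2, 2, 2, 5, 3, 8, 8, 8, 8]
3<5: swap(3,4), lo=4 mid=5 ⇒ [2, 2, 2, 3, 5, 8, 8, 8, 8]
done. lo=4 hi=4; arr=[2, 2, 2, 3, 5, 8, 8, 8, 8]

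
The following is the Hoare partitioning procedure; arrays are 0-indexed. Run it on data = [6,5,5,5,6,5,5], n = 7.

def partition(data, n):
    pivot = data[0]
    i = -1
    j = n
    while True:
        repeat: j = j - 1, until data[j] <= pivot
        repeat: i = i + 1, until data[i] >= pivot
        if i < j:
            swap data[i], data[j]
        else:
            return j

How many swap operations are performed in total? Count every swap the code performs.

pivot = data[0] = 6; i = -1, j = 7
j→6 (data[6]=5≤6), i→0 (data[0]=6≥6); i<j, swap → [5,5,5,5,6,5,6]
j→5 (data[5]=5≤6), i→4 (data[4]=6≥6); i<j, swap → [5,5,5,5,5,6,6]
j→4, i→5; i≥j, return j=4. data = [5,5,5,5,5,6,6]

2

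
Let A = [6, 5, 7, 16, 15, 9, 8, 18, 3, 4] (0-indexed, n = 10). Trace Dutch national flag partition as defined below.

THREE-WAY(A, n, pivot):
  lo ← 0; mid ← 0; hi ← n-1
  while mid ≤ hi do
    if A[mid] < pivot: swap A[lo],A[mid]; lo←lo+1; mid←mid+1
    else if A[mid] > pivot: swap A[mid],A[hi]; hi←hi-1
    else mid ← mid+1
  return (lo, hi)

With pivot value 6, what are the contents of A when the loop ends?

pivot = 6; lo=0, mid=0, hi=9
A[mid]=6=6: mid=1
A[mid]=5<6: swap A[0],A[1]; lo=1,mid=2 → [5, 6, 7, 16, 15, 9, 8, 18, 3, 4]
A[mid]=7>6: swap A[2],A[9]; hi=8 → [5, 6, 4, 16, 15, 9, 8, 18, 3, 7]
A[mid]=4<6: swap A[1],A[2]; lo=2,mid=3 → [5, 4, 6, 16, 15, 9, 8, 18, 3, 7]
A[mid]=16>6: swap A[3],A[8]; hi=7 → [5, 4, 6, 3, 15, 9, 8, 18, 16, 7]
A[mid]=3<6: swap A[2],A[3]; lo=3,mid=4 → [5, 4, 3, 6, 15, 9, 8, 18, 16, 7]
A[mid]=15>6: swap A[4],A[7]; hi=6 → [5, 4, 3, 6, 18, 9, 8, 15, 16, 7]
A[mid]=18>6: swap A[4],A[6]; hi=5 → [5, 4, 3, 6, 8, 9, 18, 15, 16, 7]
A[mid]=8>6: swap A[4],A[5]; hi=4 → [5, 4, 3, 6, 9, 8, 18, 15, 16, 7]
A[mid]=9>6: swap A[4],A[4]; hi=3 → [5, 4, 3, 6, 9, 8, 18, 15, 16, 7]
end: lo=3, hi=3; A = [5, 4, 3, 6, 9, 8, 18, 15, 16, 7]

[5, 4, 3, 6, 9, 8, 18, 15, 16, 7]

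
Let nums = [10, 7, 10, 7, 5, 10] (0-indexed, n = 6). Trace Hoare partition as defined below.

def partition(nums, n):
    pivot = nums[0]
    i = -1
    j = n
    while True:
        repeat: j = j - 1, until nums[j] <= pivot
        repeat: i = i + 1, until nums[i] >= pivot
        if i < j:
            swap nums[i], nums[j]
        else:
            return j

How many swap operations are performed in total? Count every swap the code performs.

pivot=10
j stops at 5 (10), i stops at 0 (10); swap ⇒ [10, 7, 10, 7, 5, 10]
j stops at 4 (5), i stops at 2 (10); swap ⇒ [10, 7, 5, 7, 10, 10]
j stops at 3, i stops at 4; i≥j ⇒ return 3. nums=[10, 7, 5, 7, 10, 10]

2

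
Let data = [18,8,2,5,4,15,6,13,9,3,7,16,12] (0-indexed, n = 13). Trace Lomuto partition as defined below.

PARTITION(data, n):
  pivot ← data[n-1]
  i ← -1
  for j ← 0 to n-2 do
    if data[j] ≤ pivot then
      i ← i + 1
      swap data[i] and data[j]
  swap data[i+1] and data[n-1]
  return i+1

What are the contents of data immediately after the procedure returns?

[8,2,5,4,6,9,3,7,12,18,13,16,15]

pivot = data[12] = 12; i = -1
j=0: data[0]=18 > 12 → no swap
j=1: data[1]=8 ≤ 12 → i=0, swap data[0],data[1] → [8,18,2,5,4,15,6,13,9,3,7,16,12]
j=2: data[2]=2 ≤ 12 → i=1, swap data[1],data[2] → [8,2,18,5,4,15,6,13,9,3,7,16,12]
j=3: data[3]=5 ≤ 12 → i=2, swap data[2],data[3] → [8,2,5,18,4,15,6,13,9,3,7,16,12]
j=4: data[4]=4 ≤ 12 → i=3, swap data[3],data[4] → [8,2,5,4,18,15,6,13,9,3,7,16,12]
j=5: data[5]=15 > 12 → no swap
j=6: data[6]=6 ≤ 12 → i=4, swap data[4],data[6] → [8,2,5,4,6,15,18,13,9,3,7,16,12]
j=7: data[7]=13 > 12 → no swap
j=8: data[8]=9 ≤ 12 → i=5, swap data[5],data[8] → [8,2,5,4,6,9,18,13,15,3,7,16,12]
j=9: data[9]=3 ≤ 12 → i=6, swap data[6],data[9] → [8,2,5,4,6,9,3,13,15,18,7,16,12]
j=10: data[10]=7 ≤ 12 → i=7, swap data[7],data[10] → [8,2,5,4,6,9,3,7,15,18,13,16,12]
j=11: data[11]=16 > 12 → no swap
final swap data[8],data[12] → [8,2,5,4,6,9,3,7,12,18,13,16,15]; return 8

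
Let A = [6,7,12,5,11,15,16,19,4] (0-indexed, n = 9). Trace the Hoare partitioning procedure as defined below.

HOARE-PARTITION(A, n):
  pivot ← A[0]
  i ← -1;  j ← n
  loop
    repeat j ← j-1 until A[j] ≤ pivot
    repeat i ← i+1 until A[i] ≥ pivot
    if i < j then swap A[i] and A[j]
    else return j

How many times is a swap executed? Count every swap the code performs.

pivot = A[0] = 6; i = -1, j = 9
j→8 (A[8]=4≤6), i→0 (A[0]=6≥6); i<j, swap → [4,7,12,5,11,15,16,19,6]
j→3 (A[3]=5≤6), i→1 (A[1]=7≥6); i<j, swap → [4,5,12,7,11,15,16,19,6]
j→1, i→2; i≥j, return j=1. A = [4,5,12,7,11,15,16,19,6]

2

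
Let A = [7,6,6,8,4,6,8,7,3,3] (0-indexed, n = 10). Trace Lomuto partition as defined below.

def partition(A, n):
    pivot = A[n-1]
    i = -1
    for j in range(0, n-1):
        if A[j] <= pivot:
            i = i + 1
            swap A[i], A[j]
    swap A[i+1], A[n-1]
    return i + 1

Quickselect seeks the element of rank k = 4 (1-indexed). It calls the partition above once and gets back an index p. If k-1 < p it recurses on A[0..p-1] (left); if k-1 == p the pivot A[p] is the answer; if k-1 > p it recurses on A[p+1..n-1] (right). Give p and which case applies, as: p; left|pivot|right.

pivot=3, i=-1
j=0: 7>3, skip
j=1: 6>3, skip
j=2: 6>3, skip
j=3: 8>3, skip
j=4: 4>3, skip
j=5: 6>3, skip
j=6: 8>3, skip
j=7: 7>3, skip
j=8: 3≤3, i=0, swap(0,8) ⇒ [3,6,6,8,4,6,8,7,7,3]
swap(1,9) ⇒ [3,3,6,8,4,6,8,7,7,6]; return 1
p = 1; k-1 = 3 > 1 ⇒ right

1; right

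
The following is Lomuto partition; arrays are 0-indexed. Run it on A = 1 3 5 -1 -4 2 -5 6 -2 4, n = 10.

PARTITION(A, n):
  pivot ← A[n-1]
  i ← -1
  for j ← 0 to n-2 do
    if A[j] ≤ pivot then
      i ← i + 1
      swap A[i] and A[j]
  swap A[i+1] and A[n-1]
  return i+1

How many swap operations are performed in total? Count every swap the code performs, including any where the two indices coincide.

8

pivot=4, i=-1
j=0: 1≤4, i=0, swap(0,0) ⇒ 1 3 5 -1 -4 2 -5 6 -2 4
j=1: 3≤4, i=1, swap(1,1) ⇒ 1 3 5 -1 -4 2 -5 6 -2 4
j=2: 5>4, skip
j=3: -1≤4, i=2, swap(2,3) ⇒ 1 3 -1 5 -4 2 -5 6 -2 4
j=4: -4≤4, i=3, swap(3,4) ⇒ 1 3 -1 -4 5 2 -5 6 -2 4
j=5: 2≤4, i=4, swap(4,5) ⇒ 1 3 -1 -4 2 5 -5 6 -2 4
j=6: -5≤4, i=5, swap(5,6) ⇒ 1 3 -1 -4 2 -5 5 6 -2 4
j=7: 6>4, skip
j=8: -2≤4, i=6, swap(6,8) ⇒ 1 3 -1 -4 2 -5 -2 6 5 4
swap(7,9) ⇒ 1 3 -1 -4 2 -5 -2 4 5 6; return 7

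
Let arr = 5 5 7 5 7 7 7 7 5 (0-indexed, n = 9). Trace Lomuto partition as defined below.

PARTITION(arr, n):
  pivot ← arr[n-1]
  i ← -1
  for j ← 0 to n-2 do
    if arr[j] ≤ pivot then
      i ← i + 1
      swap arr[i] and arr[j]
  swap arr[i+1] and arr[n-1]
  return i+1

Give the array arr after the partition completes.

pivot=5, i=-1
j=0: 5≤5, i=0, swap(0,0) ⇒ 5 5 7 5 7 7 7 7 5
j=1: 5≤5, i=1, swap(1,1) ⇒ 5 5 7 5 7 7 7 7 5
j=2: 7>5, skip
j=3: 5≤5, i=2, swap(2,3) ⇒ 5 5 5 7 7 7 7 7 5
j=4: 7>5, skip
j=5: 7>5, skip
j=6: 7>5, skip
j=7: 7>5, skip
swap(3,8) ⇒ 5 5 5 5 7 7 7 7 7; return 3

5 5 5 5 7 7 7 7 7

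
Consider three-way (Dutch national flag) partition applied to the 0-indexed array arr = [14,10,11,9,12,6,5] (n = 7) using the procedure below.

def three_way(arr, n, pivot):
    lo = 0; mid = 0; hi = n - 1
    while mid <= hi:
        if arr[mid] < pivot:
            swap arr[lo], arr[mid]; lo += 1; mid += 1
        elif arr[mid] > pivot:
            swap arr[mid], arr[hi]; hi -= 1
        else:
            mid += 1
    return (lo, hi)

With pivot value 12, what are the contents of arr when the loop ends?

lo=0 mid=0 hi=6
14>12: swap(0,6), hi=5 ⇒ [5,10,11,9,12,6,14]
5<12: swap(0,0), lo=1 mid=1 ⇒ [5,10,11,9,12,6,14]
10<12: swap(1,1), lo=2 mid=2 ⇒ [5,10,11,9,12,6,14]
11<12: swap(2,2), lo=3 mid=3 ⇒ [5,10,11,9,12,6,14]
9<12: swap(3,3), lo=4 mid=4 ⇒ [5,10,11,9,12,6,14]
12=12: mid=5
6<12: swap(4,5), lo=5 mid=6 ⇒ [5,10,11,9,6,12,14]
done. lo=5 hi=5; arr=[5,10,11,9,6,12,14]

[5,10,11,9,6,12,14]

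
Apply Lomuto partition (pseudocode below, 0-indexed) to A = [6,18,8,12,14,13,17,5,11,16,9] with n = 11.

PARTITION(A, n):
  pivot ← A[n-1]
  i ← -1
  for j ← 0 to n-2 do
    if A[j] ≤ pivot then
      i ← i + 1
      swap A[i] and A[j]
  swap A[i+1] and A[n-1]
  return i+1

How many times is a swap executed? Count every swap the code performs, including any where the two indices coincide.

pivot=9, i=-1
j=0: 6≤9, i=0, swap(0,0) ⇒ [6,18,8,12,14,13,17,5,11,16,9]
j=1: 18>9, skip
j=2: 8≤9, i=1, swap(1,2) ⇒ [6,8,18,12,14,13,17,5,11,16,9]
j=3: 12>9, skip
j=4: 14>9, skip
j=5: 13>9, skip
j=6: 17>9, skip
j=7: 5≤9, i=2, swap(2,7) ⇒ [6,8,5,12,14,13,17,18,11,16,9]
j=8: 11>9, skip
j=9: 16>9, skip
swap(3,10) ⇒ [6,8,5,9,14,13,17,18,11,16,12]; return 3

4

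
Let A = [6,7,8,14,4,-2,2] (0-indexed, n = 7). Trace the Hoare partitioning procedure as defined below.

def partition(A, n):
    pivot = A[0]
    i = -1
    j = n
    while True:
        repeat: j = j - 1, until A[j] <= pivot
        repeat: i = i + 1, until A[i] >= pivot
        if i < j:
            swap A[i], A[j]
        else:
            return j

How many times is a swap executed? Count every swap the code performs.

3

pivot = A[0] = 6; i = -1, j = 7
j→6 (A[6]=2≤6), i→0 (A[0]=6≥6); i<j, swap → [2,7,8,14,4,-2,6]
j→5 (A[5]=-2≤6), i→1 (A[1]=7≥6); i<j, swap → [2,-2,8,14,4,7,6]
j→4 (A[4]=4≤6), i→2 (A[2]=8≥6); i<j, swap → [2,-2,4,14,8,7,6]
j→2, i→3; i≥j, return j=2. A = [2,-2,4,14,8,7,6]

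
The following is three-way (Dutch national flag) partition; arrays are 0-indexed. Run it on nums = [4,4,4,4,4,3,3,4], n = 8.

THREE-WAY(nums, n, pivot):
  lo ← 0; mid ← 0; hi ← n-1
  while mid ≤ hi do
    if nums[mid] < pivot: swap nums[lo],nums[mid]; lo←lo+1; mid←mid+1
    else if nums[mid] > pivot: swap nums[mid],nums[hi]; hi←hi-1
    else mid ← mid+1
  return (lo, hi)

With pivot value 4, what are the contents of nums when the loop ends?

pivot = 4; lo=0, mid=0, hi=7
nums[mid]=4=4: mid=1
nums[mid]=4=4: mid=2
nums[mid]=4=4: mid=3
nums[mid]=4=4: mid=4
nums[mid]=4=4: mid=5
nums[mid]=3<4: swap nums[0],nums[5]; lo=1,mid=6 → [3,4,4,4,4,4,3,4]
nums[mid]=3<4: swap nums[1],nums[6]; lo=2,mid=7 → [3,3,4,4,4,4,4,4]
nums[mid]=4=4: mid=8
end: lo=2, hi=7; nums = [3,3,4,4,4,4,4,4]

[3,3,4,4,4,4,4,4]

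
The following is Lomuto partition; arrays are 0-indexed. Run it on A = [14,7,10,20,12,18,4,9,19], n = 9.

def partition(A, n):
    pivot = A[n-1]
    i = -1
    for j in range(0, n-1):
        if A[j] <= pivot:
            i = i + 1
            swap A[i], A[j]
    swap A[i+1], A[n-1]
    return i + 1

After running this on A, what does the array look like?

pivot = A[8] = 19; i = -1
j=0: A[0]=14 ≤ 19 → i=0, swap A[0],A[0] (no change) → [14,7,10,20,12,18,4,9,19]
j=1: A[1]=7 ≤ 19 → i=1, swap A[1],A[1] (no change) → [14,7,10,20,12,18,4,9,19]
j=2: A[2]=10 ≤ 19 → i=2, swap A[2],A[2] (no change) → [14,7,10,20,12,18,4,9,19]
j=3: A[3]=20 > 19 → no swap
j=4: A[4]=12 ≤ 19 → i=3, swap A[3],A[4] → [14,7,10,12,20,18,4,9,19]
j=5: A[5]=18 ≤ 19 → i=4, swap A[4],A[5] → [14,7,10,12,18,20,4,9,19]
j=6: A[6]=4 ≤ 19 → i=5, swap A[5],A[6] → [14,7,10,12,18,4,20,9,19]
j=7: A[7]=9 ≤ 19 → i=6, swap A[6],A[7] → [14,7,10,12,18,4,9,20,19]
final swap A[7],A[8] → [14,7,10,12,18,4,9,19,20]; return 7

[14,7,10,12,18,4,9,19,20]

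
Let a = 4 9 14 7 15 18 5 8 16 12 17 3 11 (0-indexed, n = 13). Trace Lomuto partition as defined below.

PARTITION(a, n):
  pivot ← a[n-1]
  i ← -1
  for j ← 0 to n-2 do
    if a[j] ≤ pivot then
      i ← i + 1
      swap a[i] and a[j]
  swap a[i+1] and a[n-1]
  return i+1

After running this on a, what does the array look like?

pivot = a[12] = 11; i = -1
j=0: a[0]=4 ≤ 11 → i=0, swap a[0],a[0] (no change) → 4 9 14 7 15 18 5 8 16 12 17 3 11
j=1: a[1]=9 ≤ 11 → i=1, swap a[1],a[1] (no change) → 4 9 14 7 15 18 5 8 16 12 17 3 11
j=2: a[2]=14 > 11 → no swap
j=3: a[3]=7 ≤ 11 → i=2, swap a[2],a[3] → 4 9 7 14 15 18 5 8 16 12 17 3 11
j=4: a[4]=15 > 11 → no swap
j=5: a[5]=18 > 11 → no swap
j=6: a[6]=5 ≤ 11 → i=3, swap a[3],a[6] → 4 9 7 5 15 18 14 8 16 12 17 3 11
j=7: a[7]=8 ≤ 11 → i=4, swap a[4],a[7] → 4 9 7 5 8 18 14 15 16 12 17 3 11
j=8: a[8]=16 > 11 → no swap
j=9: a[9]=12 > 11 → no swap
j=10: a[10]=17 > 11 → no swap
j=11: a[11]=3 ≤ 11 → i=5, swap a[5],a[11] → 4 9 7 5 8 3 14 15 16 12 17 18 11
final swap a[6],a[12] → 4 9 7 5 8 3 11 15 16 12 17 18 14; return 6

4 9 7 5 8 3 11 15 16 12 17 18 14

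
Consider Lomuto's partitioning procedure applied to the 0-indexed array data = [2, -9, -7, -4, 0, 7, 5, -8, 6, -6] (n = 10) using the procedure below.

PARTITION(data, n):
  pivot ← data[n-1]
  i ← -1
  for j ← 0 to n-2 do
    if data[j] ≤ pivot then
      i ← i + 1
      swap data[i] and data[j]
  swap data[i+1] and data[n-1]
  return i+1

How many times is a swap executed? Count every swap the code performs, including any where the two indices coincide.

pivot=-6, i=-1
j=0: 2>-6, skip
j=1: -9≤-6, i=0, swap(0,1) ⇒ [-9, 2, -7, -4, 0, 7, 5, -8, 6, -6]
j=2: -7≤-6, i=1, swap(1,2) ⇒ [-9, -7, 2, -4, 0, 7, 5, -8, 6, -6]
j=3: -4>-6, skip
j=4: 0>-6, skip
j=5: 7>-6, skip
j=6: 5>-6, skip
j=7: -8≤-6, i=2, swap(2,7) ⇒ [-9, -7, -8, -4, 0, 7, 5, 2, 6, -6]
j=8: 6>-6, skip
swap(3,9) ⇒ [-9, -7, -8, -6, 0, 7, 5, 2, 6, -4]; return 3

4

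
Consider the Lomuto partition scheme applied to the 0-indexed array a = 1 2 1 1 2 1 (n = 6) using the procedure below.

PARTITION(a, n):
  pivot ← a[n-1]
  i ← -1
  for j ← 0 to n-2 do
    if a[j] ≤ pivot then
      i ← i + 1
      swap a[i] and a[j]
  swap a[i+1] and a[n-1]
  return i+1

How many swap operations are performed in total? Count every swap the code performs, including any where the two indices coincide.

4

pivot=1, i=-1
j=0: 1≤1, i=0, swap(0,0) ⇒ 1 2 1 1 2 1
j=1: 2>1, skip
j=2: 1≤1, i=1, swap(1,2) ⇒ 1 1 2 1 2 1
j=3: 1≤1, i=2, swap(2,3) ⇒ 1 1 1 2 2 1
j=4: 2>1, skip
swap(3,5) ⇒ 1 1 1 1 2 2; return 3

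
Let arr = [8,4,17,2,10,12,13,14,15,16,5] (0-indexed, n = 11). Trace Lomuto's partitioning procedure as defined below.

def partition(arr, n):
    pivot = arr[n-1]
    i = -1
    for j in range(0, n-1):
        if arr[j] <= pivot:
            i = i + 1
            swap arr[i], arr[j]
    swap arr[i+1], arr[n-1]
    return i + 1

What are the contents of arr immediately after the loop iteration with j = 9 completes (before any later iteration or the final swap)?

[4,2,17,8,10,12,13,14,15,16,5]

pivot = arr[10] = 5; i = -1
j=0: arr[0]=8 > 5 → no swap
j=1: arr[1]=4 ≤ 5 → i=0, swap arr[0],arr[1] → [4,8,17,2,10,12,13,14,15,16,5]
j=2: arr[2]=17 > 5 → no swap
j=3: arr[3]=2 ≤ 5 → i=1, swap arr[1],arr[3] → [4,2,17,8,10,12,13,14,15,16,5]
j=4: arr[4]=10 > 5 → no swap
j=5: arr[5]=12 > 5 → no swap
j=6: arr[6]=13 > 5 → no swap
j=7: arr[7]=14 > 5 → no swap
j=8: arr[8]=15 > 5 → no swap
j=9: arr[9]=16 > 5 → no swap
(after j=9) arr = [4,2,17,8,10,12,13,14,15,16,5]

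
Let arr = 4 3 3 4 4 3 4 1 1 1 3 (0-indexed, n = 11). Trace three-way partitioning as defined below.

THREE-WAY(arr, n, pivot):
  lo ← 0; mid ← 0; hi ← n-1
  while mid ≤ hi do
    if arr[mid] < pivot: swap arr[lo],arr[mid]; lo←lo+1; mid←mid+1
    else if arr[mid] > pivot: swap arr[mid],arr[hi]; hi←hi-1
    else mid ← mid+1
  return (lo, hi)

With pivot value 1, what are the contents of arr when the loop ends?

lo=0 mid=0 hi=10
4>1: swap(0,10), hi=9 ⇒ 3 3 3 4 4 3 4 1 1 1 4
3>1: swap(0,9), hi=8 ⇒ 1 3 3 4 4 3 4 1 1 3 4
1=1: mid=1
3>1: swap(1,8), hi=7 ⇒ 1 1 3 4 4 3 4 1 3 3 4
1=1: mid=2
3>1: swap(2,7), hi=6 ⇒ 1 1 1 4 4 3 4 3 3 3 4
1=1: mid=3
4>1: swap(3,6), hi=5 ⇒ 1 1 1 4 4 3 4 3 3 3 4
4>1: swap(3,5), hi=4 ⇒ 1 1 1 3 4 4 4 3 3 3 4
3>1: swap(3,4), hi=3 ⇒ 1 1 1 4 3 4 4 3 3 3 4
4>1: swap(3,3), hi=2 ⇒ 1 1 1 4 3 4 4 3 3 3 4
done. lo=0 hi=2; arr=1 1 1 4 3 4 4 3 3 3 4

1 1 1 4 3 4 4 3 3 3 4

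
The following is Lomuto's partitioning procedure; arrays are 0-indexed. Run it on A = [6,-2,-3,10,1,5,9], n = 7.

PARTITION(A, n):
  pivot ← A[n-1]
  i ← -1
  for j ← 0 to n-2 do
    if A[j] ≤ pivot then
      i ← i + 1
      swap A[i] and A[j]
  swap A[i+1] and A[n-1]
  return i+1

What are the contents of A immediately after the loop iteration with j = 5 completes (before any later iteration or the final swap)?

pivot=9, i=-1
j=0: 6≤9, i=0, swap(0,0) ⇒ [6,-2,-3,10,1,5,9]
j=1: -2≤9, i=1, swap(1,1) ⇒ [6,-2,-3,10,1,5,9]
j=2: -3≤9, i=2, swap(2,2) ⇒ [6,-2,-3,10,1,5,9]
j=3: 10>9, skip
j=4: 1≤9, i=3, swap(3,4) ⇒ [6,-2,-3,1,10,5,9]
j=5: 5≤9, i=4, swap(4,5) ⇒ [6,-2,-3,1,5,10,9]
(after j=5) A = [6,-2,-3,1,5,10,9]

[6,-2,-3,1,5,10,9]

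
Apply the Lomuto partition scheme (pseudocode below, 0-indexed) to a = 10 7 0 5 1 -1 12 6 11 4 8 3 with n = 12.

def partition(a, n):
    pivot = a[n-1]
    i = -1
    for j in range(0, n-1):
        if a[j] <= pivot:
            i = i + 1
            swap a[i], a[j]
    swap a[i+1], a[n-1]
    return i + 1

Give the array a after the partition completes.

0 1 -1 3 7 10 12 6 11 4 8 5

pivot=3, i=-1
j=0: 10>3, skip
j=1: 7>3, skip
j=2: 0≤3, i=0, swap(0,2) ⇒ 0 7 10 5 1 -1 12 6 11 4 8 3
j=3: 5>3, skip
j=4: 1≤3, i=1, swap(1,4) ⇒ 0 1 10 5 7 -1 12 6 11 4 8 3
j=5: -1≤3, i=2, swap(2,5) ⇒ 0 1 -1 5 7 10 12 6 11 4 8 3
j=6: 12>3, skip
j=7: 6>3, skip
j=8: 11>3, skip
j=9: 4>3, skip
j=10: 8>3, skip
swap(3,11) ⇒ 0 1 -1 3 7 10 12 6 11 4 8 5; return 3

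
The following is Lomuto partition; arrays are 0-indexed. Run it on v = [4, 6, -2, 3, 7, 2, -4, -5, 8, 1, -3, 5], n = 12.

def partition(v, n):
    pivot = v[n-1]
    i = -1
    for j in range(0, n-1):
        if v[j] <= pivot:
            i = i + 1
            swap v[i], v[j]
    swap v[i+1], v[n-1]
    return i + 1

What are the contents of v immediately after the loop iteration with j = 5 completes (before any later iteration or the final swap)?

pivot = v[11] = 5; i = -1
j=0: v[0]=4 ≤ 5 → i=0, swap v[0],v[0] (no change) → [4, 6, -2, 3, 7, 2, -4, -5, 8, 1, -3, 5]
j=1: v[1]=6 > 5 → no swap
j=2: v[2]=-2 ≤ 5 → i=1, swap v[1],v[2] → [4, -2, 6, 3, 7, 2, -4, -5, 8, 1, -3, 5]
j=3: v[3]=3 ≤ 5 → i=2, swap v[2],v[3] → [4, -2, 3, 6, 7, 2, -4, -5, 8, 1, -3, 5]
j=4: v[4]=7 > 5 → no swap
j=5: v[5]=2 ≤ 5 → i=3, swap v[3],v[5] → [4, -2, 3, 2, 7, 6, -4, -5, 8, 1, -3, 5]
(after j=5) v = [4, -2, 3, 2, 7, 6, -4, -5, 8, 1, -3, 5]

[4, -2, 3, 2, 7, 6, -4, -5, 8, 1, -3, 5]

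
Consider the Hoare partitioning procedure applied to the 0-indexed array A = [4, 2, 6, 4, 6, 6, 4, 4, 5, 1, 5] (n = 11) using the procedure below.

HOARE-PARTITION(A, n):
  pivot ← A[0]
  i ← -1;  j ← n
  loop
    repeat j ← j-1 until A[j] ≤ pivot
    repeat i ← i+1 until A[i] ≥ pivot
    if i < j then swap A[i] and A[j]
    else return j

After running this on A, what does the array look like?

pivot = A[0] = 4; i = -1, j = 11
j→9 (A[9]=1≤4), i→0 (A[0]=4≥4); i<j, swap → [1, 2, 6, 4, 6, 6, 4, 4, 5, 4, 5]
j→7 (A[7]=4≤4), i→2 (A[2]=6≥4); i<j, swap → [1, 2, 4, 4, 6, 6, 4, 6, 5, 4, 5]
j→6 (A[6]=4≤4), i→3 (A[3]=4≥4); i<j, swap → [1, 2, 4, 4, 6, 6, 4, 6, 5, 4, 5]
j→3, i→4; i≥j, return j=3. A = [1, 2, 4, 4, 6, 6, 4, 6, 5, 4, 5]

[1, 2, 4, 4, 6, 6, 4, 6, 5, 4, 5]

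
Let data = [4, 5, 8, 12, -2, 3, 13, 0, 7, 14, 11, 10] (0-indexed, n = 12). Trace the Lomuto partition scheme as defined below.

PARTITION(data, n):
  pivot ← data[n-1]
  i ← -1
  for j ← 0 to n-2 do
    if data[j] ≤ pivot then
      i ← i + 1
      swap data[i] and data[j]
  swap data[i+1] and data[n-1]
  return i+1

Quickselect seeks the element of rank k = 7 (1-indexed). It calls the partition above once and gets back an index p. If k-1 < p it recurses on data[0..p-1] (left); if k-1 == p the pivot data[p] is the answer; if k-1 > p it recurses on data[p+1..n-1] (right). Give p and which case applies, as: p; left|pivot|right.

7; left

pivot = data[11] = 10; i = -1
j=0: data[0]=4 ≤ 10 → i=0, swap data[0],data[0] (no change) → [4, 5, 8, 12, -2, 3, 13, 0, 7, 14, 11, 10]
j=1: data[1]=5 ≤ 10 → i=1, swap data[1],data[1] (no change) → [4, 5, 8, 12, -2, 3, 13, 0, 7, 14, 11, 10]
j=2: data[2]=8 ≤ 10 → i=2, swap data[2],data[2] (no change) → [4, 5, 8, 12, -2, 3, 13, 0, 7, 14, 11, 10]
j=3: data[3]=12 > 10 → no swap
j=4: data[4]=-2 ≤ 10 → i=3, swap data[3],data[4] → [4, 5, 8, -2, 12, 3, 13, 0, 7, 14, 11, 10]
j=5: data[5]=3 ≤ 10 → i=4, swap data[4],data[5] → [4, 5, 8, -2, 3, 12, 13, 0, 7, 14, 11, 10]
j=6: data[6]=13 > 10 → no swap
j=7: data[7]=0 ≤ 10 → i=5, swap data[5],data[7] → [4, 5, 8, -2, 3, 0, 13, 12, 7, 14, 11, 10]
j=8: data[8]=7 ≤ 10 → i=6, swap data[6],data[8] → [4, 5, 8, -2, 3, 0, 7, 12, 13, 14, 11, 10]
j=9: data[9]=14 > 10 → no swap
j=10: data[10]=11 > 10 → no swap
final swap data[7],data[11] → [4, 5, 8, -2, 3, 0, 7, 10, 13, 14, 11, 12]; return 7
p = 7; k-1 = 6 < 7 ⇒ left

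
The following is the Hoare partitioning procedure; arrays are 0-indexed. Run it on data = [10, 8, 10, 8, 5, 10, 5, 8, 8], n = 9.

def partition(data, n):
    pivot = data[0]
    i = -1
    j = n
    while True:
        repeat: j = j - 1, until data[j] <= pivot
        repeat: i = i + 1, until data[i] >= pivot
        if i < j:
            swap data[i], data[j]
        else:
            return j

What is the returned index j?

pivot = data[0] = 10; i = -1, j = 9
j→8 (data[8]=8≤10), i→0 (data[0]=10≥10); i<j, swap → [8, 8, 10, 8, 5, 10, 5, 8, 10]
j→7 (data[7]=8≤10), i→2 (data[2]=10≥10); i<j, swap → [8, 8, 8, 8, 5, 10, 5, 10, 10]
j→6 (data[6]=5≤10), i→5 (data[5]=10≥10); i<j, swap → [8, 8, 8, 8, 5, 5, 10, 10, 10]
j→5, i→6; i≥j, return j=5. data = [8, 8, 8, 8, 5, 5, 10, 10, 10]

5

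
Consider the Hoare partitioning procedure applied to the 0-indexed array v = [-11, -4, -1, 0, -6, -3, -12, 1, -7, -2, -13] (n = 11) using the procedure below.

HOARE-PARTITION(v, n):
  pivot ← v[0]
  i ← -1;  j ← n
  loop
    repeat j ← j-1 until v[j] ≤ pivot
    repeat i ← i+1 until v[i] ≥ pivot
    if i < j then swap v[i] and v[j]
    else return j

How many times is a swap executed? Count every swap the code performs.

2

pivot=-11
j stops at 10 (-13), i stops at 0 (-11); swap ⇒ [-13, -4, -1, 0, -6, -3, -12, 1, -7, -2, -11]
j stops at 6 (-12), i stops at 1 (-4); swap ⇒ [-13, -12, -1, 0, -6, -3, -4, 1, -7, -2, -11]
j stops at 1, i stops at 2; i≥j ⇒ return 1. v=[-13, -12, -1, 0, -6, -3, -4, 1, -7, -2, -11]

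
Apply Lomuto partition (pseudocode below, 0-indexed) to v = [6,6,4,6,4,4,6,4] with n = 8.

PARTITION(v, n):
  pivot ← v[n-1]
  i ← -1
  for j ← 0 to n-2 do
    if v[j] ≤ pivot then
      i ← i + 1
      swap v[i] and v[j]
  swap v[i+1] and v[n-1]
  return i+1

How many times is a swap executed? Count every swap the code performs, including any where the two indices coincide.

pivot=4, i=-1
j=0: 6>4, skip
j=1: 6>4, skip
j=2: 4≤4, i=0, swap(0,2) ⇒ [4,6,6,6,4,4,6,4]
j=3: 6>4, skip
j=4: 4≤4, i=1, swap(1,4) ⇒ [4,4,6,6,6,4,6,4]
j=5: 4≤4, i=2, swap(2,5) ⇒ [4,4,4,6,6,6,6,4]
j=6: 6>4, skip
swap(3,7) ⇒ [4,4,4,4,6,6,6,6]; return 3

4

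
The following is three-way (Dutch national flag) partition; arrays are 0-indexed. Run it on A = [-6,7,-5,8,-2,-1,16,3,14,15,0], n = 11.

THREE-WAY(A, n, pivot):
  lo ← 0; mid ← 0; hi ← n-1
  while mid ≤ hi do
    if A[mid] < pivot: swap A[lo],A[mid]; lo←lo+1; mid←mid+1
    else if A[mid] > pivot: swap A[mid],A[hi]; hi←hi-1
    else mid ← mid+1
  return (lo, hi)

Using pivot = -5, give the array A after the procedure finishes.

[-6,-5,8,-2,-1,16,3,14,15,0,7]

lo=0 mid=0 hi=10
-6<-5: swap(0,0), lo=1 mid=1 ⇒ [-6,7,-5,8,-2,-1,16,3,14,15,0]
7>-5: swap(1,10), hi=9 ⇒ [-6,0,-5,8,-2,-1,16,3,14,15,7]
0>-5: swap(1,9), hi=8 ⇒ [-6,15,-5,8,-2,-1,16,3,14,0,7]
15>-5: swap(1,8), hi=7 ⇒ [-6,14,-5,8,-2,-1,16,3,15,0,7]
14>-5: swap(1,7), hi=6 ⇒ [-6,3,-5,8,-2,-1,16,14,15,0,7]
3>-5: swap(1,6), hi=5 ⇒ [-6,16,-5,8,-2,-1,3,14,15,0,7]
16>-5: swap(1,5), hi=4 ⇒ [-6,-1,-5,8,-2,16,3,14,15,0,7]
-1>-5: swap(1,4), hi=3 ⇒ [-6,-2,-5,8,-1,16,3,14,15,0,7]
-2>-5: swap(1,3), hi=2 ⇒ [-6,8,-5,-2,-1,16,3,14,15,0,7]
8>-5: swap(1,2), hi=1 ⇒ [-6,-5,8,-2,-1,16,3,14,15,0,7]
-5=-5: mid=2
done. lo=1 hi=1; A=[-6,-5,8,-2,-1,16,3,14,15,0,7]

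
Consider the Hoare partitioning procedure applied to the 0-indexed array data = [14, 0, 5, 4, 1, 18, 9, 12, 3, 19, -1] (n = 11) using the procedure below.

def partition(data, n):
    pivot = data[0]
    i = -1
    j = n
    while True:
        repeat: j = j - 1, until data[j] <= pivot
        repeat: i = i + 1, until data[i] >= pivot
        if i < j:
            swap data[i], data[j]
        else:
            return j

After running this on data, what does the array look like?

pivot = data[0] = 14; i = -1, j = 11
j→10 (data[10]=-1≤14), i→0 (data[0]=14≥14); i<j, swap → [-1, 0, 5, 4, 1, 18, 9, 12, 3, 19, 14]
j→8 (data[8]=3≤14), i→5 (data[5]=18≥14); i<j, swap → [-1, 0, 5, 4, 1, 3, 9, 12, 18, 19, 14]
j→7, i→8; i≥j, return j=7. data = [-1, 0, 5, 4, 1, 3, 9, 12, 18, 19, 14]

[-1, 0, 5, 4, 1, 3, 9, 12, 18, 19, 14]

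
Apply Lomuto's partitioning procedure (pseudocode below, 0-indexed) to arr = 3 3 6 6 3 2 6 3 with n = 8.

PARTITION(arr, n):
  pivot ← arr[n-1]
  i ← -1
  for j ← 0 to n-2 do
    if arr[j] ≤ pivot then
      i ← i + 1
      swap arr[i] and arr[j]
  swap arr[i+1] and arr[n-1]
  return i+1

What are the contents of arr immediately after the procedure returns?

pivot=3, i=-1
j=0: 3≤3, i=0, swap(0,0) ⇒ 3 3 6 6 3 2 6 3
j=1: 3≤3, i=1, swap(1,1) ⇒ 3 3 6 6 3 2 6 3
j=2: 6>3, skip
j=3: 6>3, skip
j=4: 3≤3, i=2, swap(2,4) ⇒ 3 3 3 6 6 2 6 3
j=5: 2≤3, i=3, swap(3,5) ⇒ 3 3 3 2 6 6 6 3
j=6: 6>3, skip
swap(4,7) ⇒ 3 3 3 2 3 6 6 6; return 4

3 3 3 2 3 6 6 6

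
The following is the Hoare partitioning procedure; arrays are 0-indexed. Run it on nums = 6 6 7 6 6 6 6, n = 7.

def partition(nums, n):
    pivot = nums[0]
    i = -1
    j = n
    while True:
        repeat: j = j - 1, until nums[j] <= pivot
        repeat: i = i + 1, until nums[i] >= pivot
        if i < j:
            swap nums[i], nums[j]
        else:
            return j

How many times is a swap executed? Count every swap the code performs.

pivot = nums[0] = 6; i = -1, j = 7
j→6 (nums[6]=6≤6), i→0 (nums[0]=6≥6); i<j, swap → 6 6 7 6 6 6 6
j→5 (nums[5]=6≤6), i→1 (nums[1]=6≥6); i<j, swap → 6 6 7 6 6 6 6
j→4 (nums[4]=6≤6), i→2 (nums[2]=7≥6); i<j, swap → 6 6 6 6 7 6 6
j→3, i→3; i≥j, return j=3. nums = 6 6 6 6 7 6 6

3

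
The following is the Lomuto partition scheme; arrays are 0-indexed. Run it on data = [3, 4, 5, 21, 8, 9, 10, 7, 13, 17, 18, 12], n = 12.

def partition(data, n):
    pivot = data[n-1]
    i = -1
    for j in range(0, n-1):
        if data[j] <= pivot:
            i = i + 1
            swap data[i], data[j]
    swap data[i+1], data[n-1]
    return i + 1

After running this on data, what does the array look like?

pivot = data[11] = 12; i = -1
j=0: data[0]=3 ≤ 12 → i=0, swap data[0],data[0] (no change) → [3, 4, 5, 21, 8, 9, 10, 7, 13, 17, 18, 12]
j=1: data[1]=4 ≤ 12 → i=1, swap data[1],data[1] (no change) → [3, 4, 5, 21, 8, 9, 10, 7, 13, 17, 18, 12]
j=2: data[2]=5 ≤ 12 → i=2, swap data[2],data[2] (no change) → [3, 4, 5, 21, 8, 9, 10, 7, 13, 17, 18, 12]
j=3: data[3]=21 > 12 → no swap
j=4: data[4]=8 ≤ 12 → i=3, swap data[3],data[4] → [3, 4, 5, 8, 21, 9, 10, 7, 13, 17, 18, 12]
j=5: data[5]=9 ≤ 12 → i=4, swap data[4],data[5] → [3, 4, 5, 8, 9, 21, 10, 7, 13, 17, 18, 12]
j=6: data[6]=10 ≤ 12 → i=5, swap data[5],data[6] → [3, 4, 5, 8, 9, 10, 21, 7, 13, 17, 18, 12]
j=7: data[7]=7 ≤ 12 → i=6, swap data[6],data[7] → [3, 4, 5, 8, 9, 10, 7, 21, 13, 17, 18, 12]
j=8: data[8]=13 > 12 → no swap
j=9: data[9]=17 > 12 → no swap
j=10: data[10]=18 > 12 → no swap
final swap data[7],data[11] → [3, 4, 5, 8, 9, 10, 7, 12, 13, 17, 18, 21]; return 7

[3, 4, 5, 8, 9, 10, 7, 12, 13, 17, 18, 21]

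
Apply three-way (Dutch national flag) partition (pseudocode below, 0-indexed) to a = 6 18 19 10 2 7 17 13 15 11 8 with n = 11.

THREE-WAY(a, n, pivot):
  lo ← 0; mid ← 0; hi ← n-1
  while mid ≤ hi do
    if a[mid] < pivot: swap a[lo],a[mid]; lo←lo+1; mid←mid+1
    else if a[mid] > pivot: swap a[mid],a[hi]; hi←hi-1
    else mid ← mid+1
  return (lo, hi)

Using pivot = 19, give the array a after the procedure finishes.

6 18 10 2 7 17 13 15 11 8 19

pivot = 19; lo=0, mid=0, hi=10
a[mid]=6<19: swap a[0],a[0]; lo=1,mid=1 → 6 18 19 10 2 7 17 13 15 11 8
a[mid]=18<19: swap a[1],a[1]; lo=2,mid=2 → 6 18 19 10 2 7 17 13 15 11 8
a[mid]=19=19: mid=3
a[mid]=10<19: swap a[2],a[3]; lo=3,mid=4 → 6 18 10 19 2 7 17 13 15 11 8
a[mid]=2<19: swap a[3],a[4]; lo=4,mid=5 → 6 18 10 2 19 7 17 13 15 11 8
a[mid]=7<19: swap a[4],a[5]; lo=5,mid=6 → 6 18 10 2 7 19 17 13 15 11 8
a[mid]=17<19: swap a[5],a[6]; lo=6,mid=7 → 6 18 10 2 7 17 19 13 15 11 8
a[mid]=13<19: swap a[6],a[7]; lo=7,mid=8 → 6 18 10 2 7 17 13 19 15 11 8
a[mid]=15<19: swap a[7],a[8]; lo=8,mid=9 → 6 18 10 2 7 17 13 15 19 11 8
a[mid]=11<19: swap a[8],a[9]; lo=9,mid=10 → 6 18 10 2 7 17 13 15 11 19 8
a[mid]=8<19: swap a[9],a[10]; lo=10,mid=11 → 6 18 10 2 7 17 13 15 11 8 19
end: lo=10, hi=10; a = 6 18 10 2 7 17 13 15 11 8 19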